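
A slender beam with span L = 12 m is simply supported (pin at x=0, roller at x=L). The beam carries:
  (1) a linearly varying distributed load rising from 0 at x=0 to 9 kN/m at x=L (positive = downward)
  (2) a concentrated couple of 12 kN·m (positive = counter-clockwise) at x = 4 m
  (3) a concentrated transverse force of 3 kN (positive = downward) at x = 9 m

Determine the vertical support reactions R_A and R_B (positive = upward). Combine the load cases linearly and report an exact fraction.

Load 1 — triangular load w₀=9 kN/m (0→w₀ over full span):
  R_A = w₀L/6 = 9·12/6 = 18 kN
  R_B = w₀L/3 = 9·12/3 = 36 kN
Load 2 — applied couple M₀=12 kN·m at a=4 m (b=L-a=8):
  R_A = M₀/L = 12/12 = 1 kN
  R_B = -M₀/L = -12/12 = -1 kN
Load 3 — point force P=3 kN at a=9 m (b=L-a=3):
  R_A = Pb/L = 3·3/12 = 3/4 kN
  R_B = Pa/L = 3·9/12 = 9/4 kN
Superposition: R_A = 79/4 kN, R_B = 149/4 kN

R_A = 79/4 kN, R_B = 149/4 kN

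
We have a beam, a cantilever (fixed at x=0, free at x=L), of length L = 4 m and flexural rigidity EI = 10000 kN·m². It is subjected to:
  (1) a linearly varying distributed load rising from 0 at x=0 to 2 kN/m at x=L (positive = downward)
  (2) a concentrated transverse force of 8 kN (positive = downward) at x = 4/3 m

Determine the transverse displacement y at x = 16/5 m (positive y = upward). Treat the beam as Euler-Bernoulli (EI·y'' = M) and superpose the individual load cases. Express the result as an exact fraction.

y(16/5) = -4252592/791015625 m

Load 1 — triangular load w₀=2 kN/m (0→w₀ over full span):
  y_1 = (w₀Lx³/12-w₀L²x²/6-w₀x⁵/(120L))/EI = (2·4·(16/5)³/12-2·4²·(16/5)²/6-2·(16/5)⁵/(120·4))/10000 = -100096/29296875 m
Load 2 — point force P=8 kN at a=4/3 m (b=L-a=8/3):
  y_2 = -Pa²(3x-a)/(6EI)  [x>a] = -8·(4/3)²·(3·(16/5)-(4/3))/(6·10000) = -496/253125 m
Superposition: y = Σ y_i = -4252592/791015625 m ≈ -0.005376 m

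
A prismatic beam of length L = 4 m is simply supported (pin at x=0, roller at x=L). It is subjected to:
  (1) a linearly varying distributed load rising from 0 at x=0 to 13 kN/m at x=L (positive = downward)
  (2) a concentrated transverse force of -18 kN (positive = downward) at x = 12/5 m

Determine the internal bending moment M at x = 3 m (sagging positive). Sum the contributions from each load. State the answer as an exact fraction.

Load 1 — triangular load w₀=13 kN/m (0→w₀ over full span):
  M_1 = w₀Lx/6 - w₀x³/(6L) = 13·4·3/6 - 13·3³/(6·4) = 91/8 kN·m
Load 2 — point force P=-18 kN at a=12/5 m (b=L-a=8/5):
  M_2 = Pa(L-x)/L  [x>a] = (-18)·(12/5)·(4-3)/4 = -54/5 kN·m
Superposition: M = Σ M_i = 23/40 kN·m ≈ 0.575000 kN·m

M(3) = 23/40 kN·m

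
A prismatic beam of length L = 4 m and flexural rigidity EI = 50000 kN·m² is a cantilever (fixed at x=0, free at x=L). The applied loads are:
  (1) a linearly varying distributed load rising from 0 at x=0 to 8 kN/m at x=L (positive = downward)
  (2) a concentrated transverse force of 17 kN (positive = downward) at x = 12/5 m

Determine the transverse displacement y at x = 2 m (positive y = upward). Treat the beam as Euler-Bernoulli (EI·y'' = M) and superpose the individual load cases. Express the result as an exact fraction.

y(2) = -463/187500 m

Load 1 — triangular load w₀=8 kN/m (0→w₀ over full span):
  y_1 = (w₀Lx³/12-w₀L²x²/6-w₀x⁵/(120L))/EI = (8·4·2³/12-8·4²·2²/6-8·2⁵/(120·4))/50000 = -121/93750 m
Load 2 — point force P=17 kN at a=12/5 m (b=L-a=8/5):
  y_2 = -Px²(3a-x)/(6EI)  [x≤a] = -17·2²·(3·(12/5)-2)/(6·50000) = -221/187500 m
Superposition: y = Σ y_i = -463/187500 m ≈ -0.002469 m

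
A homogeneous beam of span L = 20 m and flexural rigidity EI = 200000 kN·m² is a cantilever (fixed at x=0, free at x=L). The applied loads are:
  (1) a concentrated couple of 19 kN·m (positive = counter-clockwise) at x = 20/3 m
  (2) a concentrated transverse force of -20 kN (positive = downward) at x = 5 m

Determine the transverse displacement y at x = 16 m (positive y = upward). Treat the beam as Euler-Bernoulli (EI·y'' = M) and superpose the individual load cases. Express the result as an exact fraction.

y(16) = 4669/180000 m

Load 1 — applied couple M₀=19 kN·m at a=20/3 m (b=L-a=40/3):
  y_1 = M₀a(2x-a)/(2EI)  [x>a] = 19·(20/3)·(2·16-(20/3))/(2·200000) = 361/45000 m
Load 2 — point force P=-20 kN at a=5 m (b=L-a=15):
  y_2 = -Pa²(3x-a)/(6EI)  [x>a] = -(-20)·5²·(3·16-5)/(6·200000) = 43/2400 m
Superposition: y = Σ y_i = 4669/180000 m ≈ 0.025939 m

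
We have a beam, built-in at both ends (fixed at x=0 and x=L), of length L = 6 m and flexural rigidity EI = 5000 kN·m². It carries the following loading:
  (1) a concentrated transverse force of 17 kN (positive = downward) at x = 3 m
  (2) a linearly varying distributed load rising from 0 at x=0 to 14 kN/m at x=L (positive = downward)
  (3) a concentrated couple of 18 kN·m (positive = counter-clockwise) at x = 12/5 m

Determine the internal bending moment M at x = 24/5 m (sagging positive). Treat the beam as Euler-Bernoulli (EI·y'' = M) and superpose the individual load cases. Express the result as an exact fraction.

M(24/5) = -651/500 kN·m

Load 1 — point force P=17 kN at a=3 m (b=L-a=3):
  M_1 = Pa²(a+3b)(L-x)/L³ - Pa²b/L²  [x>a] = 17·3²·(3+3·3)·(6-(24/5))/6³ - 17·3²·3/6² = -51/20 kN·m
Load 2 — triangular load w₀=14 kN/m (0→w₀ over full span):
  M_2 = 3w₀Lx/20 - w₀L²/30 - w₀x³/(6L) = 3·14·6·(24/5)/20 - 14·6²/30 - 14·(24/5)³/(6·6) = 84/125 kN·m
Load 3 — applied couple M₀=18 kN·m at a=12/5 m (b=L-a=18/5):
  M_3 = R_Ax - M_A - M₀  [x>a] with R_A=108/25, M_A=54/25 = (108/25)·(24/5) - (54/25) - 18 = 72/125 kN·m
Superposition: M = Σ M_i = -651/500 kN·m ≈ -1.302000 kN·m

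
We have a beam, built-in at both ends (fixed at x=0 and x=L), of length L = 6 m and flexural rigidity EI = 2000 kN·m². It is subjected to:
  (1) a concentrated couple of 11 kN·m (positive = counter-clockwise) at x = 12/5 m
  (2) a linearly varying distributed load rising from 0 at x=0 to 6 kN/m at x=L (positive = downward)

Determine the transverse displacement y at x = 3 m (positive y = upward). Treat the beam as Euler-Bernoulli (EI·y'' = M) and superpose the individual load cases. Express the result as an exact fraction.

y(3) = -1233/400000 m

Load 1 — applied couple M₀=11 kN·m at a=12/5 m (b=L-a=18/5):
  y_1 = (R_Ax³/6 - M_Ax²/2 - M₀(x-a)²/2)/EI  [x>a] with R_A=66/25, M_A=33/25 = ((66/25)·3³/6 - (33/25)·3²/2 - 11·(3-(12/5))²/2)/2000 = 99/50000 m
Load 2 — triangular load w₀=6 kN/m (0→w₀ over full span):
  y_2 = -w₀x²(L-x)²(x+2L)/(120LEI) = -6·3²·(6-3)²·(3+2·6)/(120·6·2000) = -81/16000 m
Superposition: y = Σ y_i = -1233/400000 m ≈ -0.003083 m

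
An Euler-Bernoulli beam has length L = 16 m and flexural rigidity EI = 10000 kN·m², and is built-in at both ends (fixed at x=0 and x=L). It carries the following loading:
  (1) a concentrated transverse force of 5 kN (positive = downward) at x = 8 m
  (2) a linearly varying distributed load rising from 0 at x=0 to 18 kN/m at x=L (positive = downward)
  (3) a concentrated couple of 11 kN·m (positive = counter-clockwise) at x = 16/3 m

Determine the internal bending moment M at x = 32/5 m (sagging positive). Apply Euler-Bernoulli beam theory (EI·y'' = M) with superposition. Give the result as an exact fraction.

M(32/5) = 27973/375 kN·m

Load 1 — point force P=5 kN at a=8 m (b=L-a=8):
  M_1 = Pb²(3a+b)x/L³ - Pab²/L²  [x≤a] = 5·8²·(3·8+8)·(32/5)/16³ - 5·8·8²/16² = 6 kN·m
Load 2 — triangular load w₀=18 kN/m (0→w₀ over full span):
  M_2 = 3w₀Lx/20 - w₀L²/30 - w₀x³/(6L) = 3·18·16·(32/5)/20 - 18·16²/30 - 18·(32/5)³/(6·16) = 9216/125 kN·m
Load 3 — applied couple M₀=11 kN·m at a=16/3 m (b=L-a=32/3):
  M_3 = R_Ax - M_A - M₀  [x>a] with R_A=11/12, M_A=0 = (11/12)·(32/5) - 0 - 11 = -77/15 kN·m
Superposition: M = Σ M_i = 27973/375 kN·m ≈ 74.594667 kN·m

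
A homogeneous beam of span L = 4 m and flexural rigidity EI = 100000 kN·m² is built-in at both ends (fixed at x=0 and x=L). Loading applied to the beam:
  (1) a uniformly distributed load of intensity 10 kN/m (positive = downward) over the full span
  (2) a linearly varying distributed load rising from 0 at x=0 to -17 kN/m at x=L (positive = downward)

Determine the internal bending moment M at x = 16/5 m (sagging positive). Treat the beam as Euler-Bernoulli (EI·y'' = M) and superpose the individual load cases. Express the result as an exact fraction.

Load 1 — uniform load w=10 kN/m over full span:
  M_1 = wLx/2 - wL²/12 - wx²/2 = 10·4·(16/5)/2 - 10·4²/12 - 10·(16/5)²/2 = -8/15 kN·m
Load 2 — triangular load w₀=-17 kN/m (0→w₀ over full span):
  M_2 = 3w₀Lx/20 - w₀L²/30 - w₀x³/(6L) = 3·(-17)·4·(16/5)/20 - (-17)·4²/30 - (-17)·(16/5)³/(6·4) = -136/375 kN·m
Superposition: M = Σ M_i = -112/125 kN·m ≈ -0.896000 kN·m

M(16/5) = -112/125 kN·m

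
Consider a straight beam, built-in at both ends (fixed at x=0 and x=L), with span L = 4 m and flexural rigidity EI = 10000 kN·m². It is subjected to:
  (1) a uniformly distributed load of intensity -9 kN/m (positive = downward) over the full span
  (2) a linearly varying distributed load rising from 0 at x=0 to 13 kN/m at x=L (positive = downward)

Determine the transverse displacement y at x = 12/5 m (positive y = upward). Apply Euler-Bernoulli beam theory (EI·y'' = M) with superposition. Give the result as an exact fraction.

Load 1 — uniform load w=-9 kN/m over full span:
  y_1 = -wx²(L-x)²/(24EI) = -(-9)·(12/5)²·(4-(12/5))²/(24·10000) = 216/390625 m
Load 2 — triangular load w₀=13 kN/m (0→w₀ over full span):
  y_2 = -w₀x²(L-x)²(x+2L)/(120LEI) = -13·(12/5)²·(4-(12/5))²·((12/5)+2·4)/(120·4·10000) = -4056/9765625 m
Superposition: y = Σ y_i = 1344/9765625 m ≈ 0.000138 m

y(12/5) = 1344/9765625 m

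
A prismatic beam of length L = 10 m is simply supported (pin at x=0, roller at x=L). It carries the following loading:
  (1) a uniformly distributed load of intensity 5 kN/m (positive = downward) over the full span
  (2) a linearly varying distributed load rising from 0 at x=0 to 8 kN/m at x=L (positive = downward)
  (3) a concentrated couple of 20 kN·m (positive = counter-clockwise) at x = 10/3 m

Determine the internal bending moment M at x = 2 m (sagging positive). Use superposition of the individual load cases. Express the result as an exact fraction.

Load 1 — uniform load w=5 kN/m over full span:
  M_1 = wx(L-x)/2 = 5·2·(10-2)/2 = 40 kN·m
Load 2 — triangular load w₀=8 kN/m (0→w₀ over full span):
  M_2 = w₀Lx/6 - w₀x³/(6L) = 8·10·2/6 - 8·2³/(6·10) = 128/5 kN·m
Load 3 — applied couple M₀=20 kN·m at a=10/3 m (b=L-a=20/3):
  M_3 = M₀x/L  [x≤a] = 20·2/10 = 4 kN·m
Superposition: M = Σ M_i = 348/5 kN·m ≈ 69.600000 kN·m

M(2) = 348/5 kN·m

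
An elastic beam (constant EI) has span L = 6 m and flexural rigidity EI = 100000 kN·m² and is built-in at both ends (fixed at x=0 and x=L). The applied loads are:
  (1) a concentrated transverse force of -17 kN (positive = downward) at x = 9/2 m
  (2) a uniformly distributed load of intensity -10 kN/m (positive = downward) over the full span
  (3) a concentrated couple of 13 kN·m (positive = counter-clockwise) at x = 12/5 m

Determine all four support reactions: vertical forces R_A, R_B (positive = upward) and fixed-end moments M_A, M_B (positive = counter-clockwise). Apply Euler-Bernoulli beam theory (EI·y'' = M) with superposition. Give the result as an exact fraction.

R_A = -23629/800 kN, M_A = -26577/800 kN·m, R_B = -37971/800 kN, M_B = 38803/800 kN·m

Load 1 — point force P=-17 kN at a=9/2 m (b=L-a=3/2):
  R_A = Pb²(3a+b)/L³ = (-17)·(3/2)²·(3·(9/2)+(3/2))/6³ = -85/32 kN
  M_A = Pab²/L² = (-17)·(9/2)·(3/2)²/6² = -153/32 kN·m
  R_B = Pa²(a+3b)/L³ = (-17)·(9/2)²·((9/2)+3·(3/2))/6³ = -459/32 kN
  M_B = -Pa²b/L² = -(-17)·(9/2)²·(3/2)/6² = 459/32 kN·m
Load 2 — uniform load w=-10 kN/m over full span:
  R_A = wL/2 = (-10)·6/2 = -30 kN
  M_A = wL²/12 = (-10)·6²/12 = -30 kN·m
  R_B = wL/2 = (-10)·6/2 = -30 kN
  M_B = -wL²/12 = -(-10)·6²/12 = 30 kN·m
Load 3 — applied couple M₀=13 kN·m at a=12/5 m (b=L-a=18/5):
  R_A = 6M₀ab/L³ = 6·13·(12/5)·(18/5)/6³ = 78/25 kN
  M_A = M₀b(2a-b)/L² = 13·(18/5)·(2·(12/5)-(18/5))/6² = 39/25 kN·m
  R_B = -6M₀ab/L³ = -6·13·(12/5)·(18/5)/6³ = -78/25 kN
  M_B = M₀a(2b-a)/L² = 13·(12/5)·(2·(18/5)-(12/5))/6² = 104/25 kN·m
Superposition: R_A = -23629/800 kN, M_A = -26577/800 kN·m, R_B = -37971/800 kN, M_B = 38803/800 kN·m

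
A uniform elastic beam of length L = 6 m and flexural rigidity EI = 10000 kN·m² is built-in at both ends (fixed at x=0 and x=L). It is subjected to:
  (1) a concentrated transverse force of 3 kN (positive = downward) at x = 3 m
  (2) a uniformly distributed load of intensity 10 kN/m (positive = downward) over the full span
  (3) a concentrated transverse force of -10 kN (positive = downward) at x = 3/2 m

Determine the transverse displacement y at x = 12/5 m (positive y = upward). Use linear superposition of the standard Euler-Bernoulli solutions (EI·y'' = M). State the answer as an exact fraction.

Load 1 — point force P=3 kN at a=3 m (b=L-a=3):
  y_1 = -Pb²x²(3aL-(3a+b)x)/(6L³EI)  [x≤a] = -3·3²·(12/5)²·(3·3·6-(3·3+3)·(12/5))/(6·6³·10000) = -189/625000 m
Load 2 — uniform load w=10 kN/m over full span:
  y_2 = -wx²(L-x)²/(24EI) = -10·(12/5)²·(6-(12/5))²/(24·10000) = -243/78125 m
Load 3 — point force P=-10 kN at a=3/2 m (b=L-a=9/2):
  y_3 = -Pa²(L-x)²(3bL-(3b+a)(L-x))/(6L³EI)  [x>a] = -(-10)·(3/2)²·(6-(12/5))²·(3·(9/2)·6-(3·(9/2)+(3/2))·(6-(12/5)))/(6·6³·10000) = 243/400000 m
Superposition: y = Σ y_i = -28053/10000000 m ≈ -0.002805 m

y(12/5) = -28053/10000000 m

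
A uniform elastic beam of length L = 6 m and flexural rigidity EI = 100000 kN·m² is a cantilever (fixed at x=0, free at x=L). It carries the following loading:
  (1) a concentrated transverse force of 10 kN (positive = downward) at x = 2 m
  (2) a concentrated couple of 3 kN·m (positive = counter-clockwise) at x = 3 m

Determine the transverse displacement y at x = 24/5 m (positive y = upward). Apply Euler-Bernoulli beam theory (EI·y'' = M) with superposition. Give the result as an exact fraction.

Load 1 — point force P=10 kN at a=2 m (b=L-a=4):
  y_1 = -Pa²(3x-a)/(6EI)  [x>a] = -10·2²·(3·(24/5)-2)/(6·100000) = -31/37500 m
Load 2 — applied couple M₀=3 kN·m at a=3 m (b=L-a=3):
  y_2 = M₀a(2x-a)/(2EI)  [x>a] = 3·3·(2·(24/5)-3)/(2·100000) = 297/1000000 m
Superposition: y = Σ y_i = -1589/3000000 m ≈ -0.000530 m

y(24/5) = -1589/3000000 m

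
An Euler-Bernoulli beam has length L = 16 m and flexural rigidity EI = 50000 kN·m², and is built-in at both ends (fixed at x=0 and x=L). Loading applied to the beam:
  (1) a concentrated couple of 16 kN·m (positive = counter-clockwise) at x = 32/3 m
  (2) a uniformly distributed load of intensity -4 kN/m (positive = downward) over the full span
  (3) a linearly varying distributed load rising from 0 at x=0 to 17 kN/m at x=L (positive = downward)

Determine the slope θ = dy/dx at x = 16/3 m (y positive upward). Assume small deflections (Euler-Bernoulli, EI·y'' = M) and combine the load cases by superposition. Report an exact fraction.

θ(16/3) = -10448/3796875 rad

Load 1 — applied couple M₀=16 kN·m at a=32/3 m (b=L-a=16/3):
  θ_1 = (R_Ax²/2 - M_Ax)/EI  [x≤a] with R_A=4/3, M_A=16/3 = ((4/3)·(16/3)²/2 - (16/3)·(16/3))/50000 = -16/84375 rad
Load 2 — uniform load w=-4 kN/m over full span:
  θ_2 = -wx(L-x)(L-2x)/(12EI) = -(-4)·(16/3)·(16-(16/3))·(16-2·(16/3))/(12·50000) = 512/253125 rad
Load 3 — triangular load w₀=17 kN/m (0→w₀ over full span):
  θ_3 = -w₀(2x(L-x)(L-2x)(x+2L)+x²(L-x)²)/(120LEI) = -17·(2·(16/3)·(16-(16/3))·(16-2·(16/3))·((16/3)+2·16)+(16/3)²·(16-(16/3))²)/(120·16·50000) = -17408/3796875 rad
Superposition: θ = Σ θ_i = -10448/3796875 rad ≈ -0.002752 rad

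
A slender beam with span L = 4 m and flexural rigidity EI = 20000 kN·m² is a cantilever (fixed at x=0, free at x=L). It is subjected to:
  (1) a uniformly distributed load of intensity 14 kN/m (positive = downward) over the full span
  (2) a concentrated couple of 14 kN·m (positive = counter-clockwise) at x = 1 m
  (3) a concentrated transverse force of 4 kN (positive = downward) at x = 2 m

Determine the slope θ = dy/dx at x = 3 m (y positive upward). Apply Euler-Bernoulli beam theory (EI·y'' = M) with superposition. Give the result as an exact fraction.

θ(3) = -141/20000 rad

Load 1 — uniform load w=14 kN/m over full span:
  θ_1 = -wx(x²-3Lx+3L²)/(6EI) = -14·3·(3²-3·4·3+3·4²)/(6·20000) = -147/20000 rad
Load 2 — applied couple M₀=14 kN·m at a=1 m (b=L-a=3):
  θ_2 = M₀a/EI  [x>a] = 14·1/20000 = 7/10000 rad
Load 3 — point force P=4 kN at a=2 m (b=L-a=2):
  θ_3 = -Pa²/(2EI)  [x>a] = -4·2²/(2·20000) = -1/2500 rad
Superposition: θ = Σ θ_i = -141/20000 rad ≈ -0.007050 rad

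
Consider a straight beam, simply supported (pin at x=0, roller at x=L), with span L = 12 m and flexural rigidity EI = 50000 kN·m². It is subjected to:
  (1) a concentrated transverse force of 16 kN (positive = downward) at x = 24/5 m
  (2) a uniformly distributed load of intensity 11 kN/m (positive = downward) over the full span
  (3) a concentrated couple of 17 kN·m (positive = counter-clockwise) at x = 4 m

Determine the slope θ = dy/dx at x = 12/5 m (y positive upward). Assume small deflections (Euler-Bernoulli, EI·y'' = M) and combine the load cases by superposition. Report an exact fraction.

Load 1 — point force P=16 kN at a=24/5 m (b=L-a=36/5):
  θ_1 = -Pb(L²-b²-3x²)/(6LEI)  [x≤a] = -16·(36/5)·(12²-(36/5)²-3·(12/5)²)/(6·12·50000) = -936/390625 rad
Load 2 — uniform load w=11 kN/m over full span:
  θ_2 = -w(L³-6Lx²+4x³)/(24EI) = -11·(12³-6·12·(12/5)²+4·(12/5)³)/(24·50000) = -9801/781250 rad
Load 3 — applied couple M₀=17 kN·m at a=4 m (b=L-a=8):
  θ_3 = (M₀x²/(2L)+C₁)/EI  [x≤a] with C₁=M₀(3b²-L²)/(6L)=34/3 = (17·(12/5)²/(2·12)+(34/3))/50000 = 289/937500 rad
Superposition: θ = Σ θ_i = -68593/4687500 rad ≈ -0.014633 rad

θ(12/5) = -68593/4687500 rad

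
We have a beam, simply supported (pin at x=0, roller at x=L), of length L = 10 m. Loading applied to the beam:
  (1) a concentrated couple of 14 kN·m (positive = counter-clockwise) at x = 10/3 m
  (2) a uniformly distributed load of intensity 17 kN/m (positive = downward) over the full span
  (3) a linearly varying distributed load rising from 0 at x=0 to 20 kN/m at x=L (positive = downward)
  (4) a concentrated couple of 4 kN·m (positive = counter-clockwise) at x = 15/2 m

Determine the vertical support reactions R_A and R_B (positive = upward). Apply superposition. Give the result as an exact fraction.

R_A = 1802/15 kN, R_B = 2248/15 kN

Load 1 — applied couple M₀=14 kN·m at a=10/3 m (b=L-a=20/3):
  R_A = M₀/L = 14/10 = 7/5 kN
  R_B = -M₀/L = -14/10 = -7/5 kN
Load 2 — uniform load w=17 kN/m over full span:
  R_A = wL/2 = 17·10/2 = 85 kN
  R_B = wL/2 = 17·10/2 = 85 kN
Load 3 — triangular load w₀=20 kN/m (0→w₀ over full span):
  R_A = w₀L/6 = 20·10/6 = 100/3 kN
  R_B = w₀L/3 = 20·10/3 = 200/3 kN
Load 4 — applied couple M₀=4 kN·m at a=15/2 m (b=L-a=5/2):
  R_A = M₀/L = 4/10 = 2/5 kN
  R_B = -M₀/L = -4/10 = -2/5 kN
Superposition: R_A = 1802/15 kN, R_B = 2248/15 kN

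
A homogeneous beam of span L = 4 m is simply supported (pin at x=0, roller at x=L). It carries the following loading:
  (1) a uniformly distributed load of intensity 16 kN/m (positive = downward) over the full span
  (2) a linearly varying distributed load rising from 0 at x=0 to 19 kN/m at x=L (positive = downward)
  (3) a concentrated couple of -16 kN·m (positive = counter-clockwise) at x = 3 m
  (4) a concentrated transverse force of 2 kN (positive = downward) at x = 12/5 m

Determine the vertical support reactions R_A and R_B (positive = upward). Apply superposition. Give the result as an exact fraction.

R_A = 622/15 kN, R_B = 938/15 kN

Load 1 — uniform load w=16 kN/m over full span:
  R_A = wL/2 = 16·4/2 = 32 kN
  R_B = wL/2 = 16·4/2 = 32 kN
Load 2 — triangular load w₀=19 kN/m (0→w₀ over full span):
  R_A = w₀L/6 = 19·4/6 = 38/3 kN
  R_B = w₀L/3 = 19·4/3 = 76/3 kN
Load 3 — applied couple M₀=-16 kN·m at a=3 m (b=L-a=1):
  R_A = M₀/L = (-16)/4 = -4 kN
  R_B = -M₀/L = -(-16)/4 = 4 kN
Load 4 — point force P=2 kN at a=12/5 m (b=L-a=8/5):
  R_A = Pb/L = 2·(8/5)/4 = 4/5 kN
  R_B = Pa/L = 2·(12/5)/4 = 6/5 kN
Superposition: R_A = 622/15 kN, R_B = 938/15 kN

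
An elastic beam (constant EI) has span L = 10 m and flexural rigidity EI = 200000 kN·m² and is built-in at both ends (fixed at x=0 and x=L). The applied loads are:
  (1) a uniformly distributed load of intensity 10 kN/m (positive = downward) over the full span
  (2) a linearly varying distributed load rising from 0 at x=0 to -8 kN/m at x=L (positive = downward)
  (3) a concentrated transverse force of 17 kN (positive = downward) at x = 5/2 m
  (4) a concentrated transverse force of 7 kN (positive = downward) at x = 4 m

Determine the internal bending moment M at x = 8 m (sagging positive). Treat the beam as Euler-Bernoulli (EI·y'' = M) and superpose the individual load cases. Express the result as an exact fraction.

Load 1 — uniform load w=10 kN/m over full span:
  M_1 = wLx/2 - wL²/12 - wx²/2 = 10·10·8/2 - 10·10²/12 - 10·8²/2 = -10/3 kN·m
Load 2 — triangular load w₀=-8 kN/m (0→w₀ over full span):
  M_2 = 3w₀Lx/20 - w₀L²/30 - w₀x³/(6L) = 3·(-8)·10·8/20 - (-8)·10²/30 - (-8)·8³/(6·10) = -16/15 kN·m
Load 3 — point force P=17 kN at a=5/2 m (b=L-a=15/2):
  M_3 = Pa²(a+3b)(L-x)/L³ - Pa²b/L²  [x>a] = 17·(5/2)²·((5/2)+3·(15/2))·(10-8)/10³ - 17·(5/2)²·(15/2)/10² = -85/32 kN·m
Load 4 — point force P=7 kN at a=4 m (b=L-a=6):
  M_4 = Pa²(a+3b)(L-x)/L³ - Pa²b/L²  [x>a] = 7·4²·(4+3·6)·(10-8)/10³ - 7·4²·6/10² = -224/125 kN·m
Superposition: M = Σ M_i = -35393/4000 kN·m ≈ -8.848250 kN·m

M(8) = -35393/4000 kN·m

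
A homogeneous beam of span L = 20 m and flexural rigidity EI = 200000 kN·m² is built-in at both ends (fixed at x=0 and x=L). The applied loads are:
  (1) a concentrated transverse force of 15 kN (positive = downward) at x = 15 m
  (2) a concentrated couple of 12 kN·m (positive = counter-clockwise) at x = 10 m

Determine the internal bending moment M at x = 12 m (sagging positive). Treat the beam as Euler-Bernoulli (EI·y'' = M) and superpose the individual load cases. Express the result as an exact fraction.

M(12) = 789/80 kN·m

Load 1 — point force P=15 kN at a=15 m (b=L-a=5):
  M_1 = Pb²(3a+b)x/L³ - Pab²/L²  [x≤a] = 15·5²·(3·15+5)·12/20³ - 15·15·5²/20² = 225/16 kN·m
Load 2 — applied couple M₀=12 kN·m at a=10 m (b=L-a=10):
  M_2 = R_Ax - M_A - M₀  [x>a] with R_A=9/10, M_A=3 = (9/10)·12 - 3 - 12 = -21/5 kN·m
Superposition: M = Σ M_i = 789/80 kN·m ≈ 9.862500 kN·m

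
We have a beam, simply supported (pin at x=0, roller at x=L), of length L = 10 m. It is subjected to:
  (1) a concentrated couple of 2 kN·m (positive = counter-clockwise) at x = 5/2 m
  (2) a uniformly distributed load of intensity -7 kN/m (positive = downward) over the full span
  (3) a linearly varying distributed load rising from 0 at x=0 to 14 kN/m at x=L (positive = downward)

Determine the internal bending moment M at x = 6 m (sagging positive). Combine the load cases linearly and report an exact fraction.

M(6) = 24/5 kN·m

Load 1 — applied couple M₀=2 kN·m at a=5/2 m (b=L-a=15/2):
  M_1 = M₀x/L - M₀  [x>a] = 2·6/10 - 2 = -4/5 kN·m
Load 2 — uniform load w=-7 kN/m over full span:
  M_2 = wx(L-x)/2 = (-7)·6·(10-6)/2 = -84 kN·m
Load 3 — triangular load w₀=14 kN/m (0→w₀ over full span):
  M_3 = w₀Lx/6 - w₀x³/(6L) = 14·10·6/6 - 14·6³/(6·10) = 448/5 kN·m
Superposition: M = Σ M_i = 24/5 kN·m ≈ 4.800000 kN·m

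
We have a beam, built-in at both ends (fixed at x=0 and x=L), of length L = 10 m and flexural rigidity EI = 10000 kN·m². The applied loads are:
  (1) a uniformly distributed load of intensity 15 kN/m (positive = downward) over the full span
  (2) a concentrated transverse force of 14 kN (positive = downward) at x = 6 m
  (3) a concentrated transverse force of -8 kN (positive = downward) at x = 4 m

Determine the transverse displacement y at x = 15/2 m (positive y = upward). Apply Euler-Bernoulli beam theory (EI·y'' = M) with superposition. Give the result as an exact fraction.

Load 1 — uniform load w=15 kN/m over full span:
  y_1 = -wx²(L-x)²/(24EI) = -15·(15/2)²·(10-(15/2))²/(24·10000) = -45/2048 m
Load 2 — point force P=14 kN at a=6 m (b=L-a=4):
  y_2 = -Pa²(L-x)²(3bL-(3b+a)(L-x))/(6L³EI)  [x>a] = -14·6²·(10-(15/2))²·(3·4·10-(3·4+6)·(10-(15/2)))/(6·10³·10000) = -63/16000 m
Load 3 — point force P=-8 kN at a=4 m (b=L-a=6):
  y_3 = -Pa²(L-x)²(3bL-(3b+a)(L-x))/(6L³EI)  [x>a] = -(-8)·4²·(10-(15/2))²·(3·6·10-(3·6+4)·(10-(15/2)))/(6·10³·10000) = 1/600 m
Superposition: y = Σ y_i = -18619/768000 m ≈ -0.024243 m

y(15/2) = -18619/768000 m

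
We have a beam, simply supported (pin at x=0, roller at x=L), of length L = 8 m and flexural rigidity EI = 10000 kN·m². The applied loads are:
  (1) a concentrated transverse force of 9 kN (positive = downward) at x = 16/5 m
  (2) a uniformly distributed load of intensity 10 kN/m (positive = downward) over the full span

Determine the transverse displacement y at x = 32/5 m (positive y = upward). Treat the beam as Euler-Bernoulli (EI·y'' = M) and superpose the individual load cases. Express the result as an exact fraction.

Load 1 — point force P=9 kN at a=16/5 m (b=L-a=24/5):
  y_1 = -Pa(L-x)(2Lx-a²-x²)/(6LEI)  [x>a] = -9·(16/5)·(8-(32/5))·(2·8·(32/5)-(16/5)²-(32/5)²)/(6·8·10000) = -384/78125 m
Load 2 — uniform load w=10 kN/m over full span:
  y_2 = -wx(L³-2Lx²+x³)/(24EI) = -10·(32/5)·(8³-2·8·(32/5)²+(32/5)³)/(24·10000) = -7424/234375 m
Superposition: y = Σ y_i = -8576/234375 m ≈ -0.036591 m

y(32/5) = -8576/234375 m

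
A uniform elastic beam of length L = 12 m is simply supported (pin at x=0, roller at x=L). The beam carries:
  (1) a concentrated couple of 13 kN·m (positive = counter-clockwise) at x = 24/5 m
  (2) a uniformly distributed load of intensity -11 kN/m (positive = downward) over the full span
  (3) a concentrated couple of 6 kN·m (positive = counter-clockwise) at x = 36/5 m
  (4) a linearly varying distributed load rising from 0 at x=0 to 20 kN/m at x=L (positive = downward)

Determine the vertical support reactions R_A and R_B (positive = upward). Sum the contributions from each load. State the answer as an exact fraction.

Load 1 — applied couple M₀=13 kN·m at a=24/5 m (b=L-a=36/5):
  R_A = M₀/L = 13/12 kN
  R_B = -M₀/L = -13/12 kN
Load 2 — uniform load w=-11 kN/m over full span:
  R_A = wL/2 = (-11)·12/2 = -66 kN
  R_B = wL/2 = (-11)·12/2 = -66 kN
Load 3 — applied couple M₀=6 kN·m at a=36/5 m (b=L-a=24/5):
  R_A = M₀/L = 6/12 = 1/2 kN
  R_B = -M₀/L = -6/12 = -1/2 kN
Load 4 — triangular load w₀=20 kN/m (0→w₀ over full span):
  R_A = w₀L/6 = 20·12/6 = 40 kN
  R_B = w₀L/3 = 20·12/3 = 80 kN
Superposition: R_A = -293/12 kN, R_B = 149/12 kN

R_A = -293/12 kN, R_B = 149/12 kN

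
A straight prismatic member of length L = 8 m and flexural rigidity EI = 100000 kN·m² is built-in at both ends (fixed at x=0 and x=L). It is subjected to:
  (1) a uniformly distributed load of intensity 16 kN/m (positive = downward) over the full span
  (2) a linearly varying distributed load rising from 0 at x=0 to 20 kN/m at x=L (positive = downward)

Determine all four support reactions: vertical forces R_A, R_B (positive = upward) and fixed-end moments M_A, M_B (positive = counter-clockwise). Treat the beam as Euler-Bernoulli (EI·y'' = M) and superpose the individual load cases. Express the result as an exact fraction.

R_A = 88 kN, M_A = 128 kN·m, R_B = 120 kN, M_B = -448/3 kN·m

Load 1 — uniform load w=16 kN/m over full span:
  R_A = wL/2 = 16·8/2 = 64 kN
  M_A = wL²/12 = 16·8²/12 = 256/3 kN·m
  R_B = wL/2 = 16·8/2 = 64 kN
  M_B = -wL²/12 = -16·8²/12 = -256/3 kN·m
Load 2 — triangular load w₀=20 kN/m (0→w₀ over full span):
  R_A = 3w₀L/20 = 3·20·8/20 = 24 kN
  M_A = w₀L²/30 = 20·8²/30 = 128/3 kN·m
  R_B = 7w₀L/20 = 7·20·8/20 = 56 kN
  M_B = -w₀L²/20 = -20·8²/20 = -64 kN·m
Superposition: R_A = 88 kN, M_A = 128 kN·m, R_B = 120 kN, M_B = -448/3 kN·m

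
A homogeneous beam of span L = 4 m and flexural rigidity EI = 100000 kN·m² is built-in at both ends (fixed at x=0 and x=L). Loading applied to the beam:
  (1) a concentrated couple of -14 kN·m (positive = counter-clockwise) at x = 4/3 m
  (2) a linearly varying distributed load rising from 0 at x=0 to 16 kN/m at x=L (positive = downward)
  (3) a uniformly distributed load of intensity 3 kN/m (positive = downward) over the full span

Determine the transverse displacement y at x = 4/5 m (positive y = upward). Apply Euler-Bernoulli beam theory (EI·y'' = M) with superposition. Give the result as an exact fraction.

y(4/5) = -13798/439453125 m

Load 1 — applied couple M₀=-14 kN·m at a=4/3 m (b=L-a=8/3):
  y_1 = (R_Ax³/6 - M_Ax²/2)/EI  [x≤a] with R_A=-14/3, M_A=0 = ((-14/3)·(4/5)³/6 - 0·(4/5)²/2)/100000 = -14/3515625 m
Load 2 — triangular load w₀=16 kN/m (0→w₀ over full span):
  y_2 = -w₀x²(L-x)²(x+2L)/(120LEI) = -16·(4/5)²·(4-(4/5))²·((4/5)+2·4)/(120·4·100000) = -2816/146484375 m
Load 3 — uniform load w=3 kN/m over full span:
  y_3 = -wx²(L-x)²/(24EI) = -3·(4/5)²·(4-(4/5))²/(24·100000) = -16/1953125 m
Superposition: y = Σ y_i = -13798/439453125 m ≈ -0.000031 m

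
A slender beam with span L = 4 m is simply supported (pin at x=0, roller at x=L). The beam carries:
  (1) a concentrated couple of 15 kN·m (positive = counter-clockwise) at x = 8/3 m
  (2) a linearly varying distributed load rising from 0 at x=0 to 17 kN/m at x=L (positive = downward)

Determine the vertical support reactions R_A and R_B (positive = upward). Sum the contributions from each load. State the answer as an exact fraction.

Load 1 — applied couple M₀=15 kN·m at a=8/3 m (b=L-a=4/3):
  R_A = M₀/L = 15/4 kN
  R_B = -M₀/L = -15/4 kN
Load 2 — triangular load w₀=17 kN/m (0→w₀ over full span):
  R_A = w₀L/6 = 17·4/6 = 34/3 kN
  R_B = w₀L/3 = 17·4/3 = 68/3 kN
Superposition: R_A = 181/12 kN, R_B = 227/12 kN

R_A = 181/12 kN, R_B = 227/12 kN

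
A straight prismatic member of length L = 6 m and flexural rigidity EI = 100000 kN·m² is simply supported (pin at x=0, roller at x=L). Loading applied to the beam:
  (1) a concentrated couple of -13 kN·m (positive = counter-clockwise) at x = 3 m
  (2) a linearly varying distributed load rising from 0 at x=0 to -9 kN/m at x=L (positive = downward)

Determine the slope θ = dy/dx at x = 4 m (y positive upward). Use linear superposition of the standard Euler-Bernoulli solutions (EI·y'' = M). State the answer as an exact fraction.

Load 1 — applied couple M₀=-13 kN·m at a=3 m (b=L-a=3):
  θ_1 = (M₀x²/(2L)-M₀(x-a)+C₁)/EI  [x>a] with C₁=M₀(3b²-L²)/(6L)=13/4 = ((-13)·4²/(2·6)-(-13)·(4-3)+(13/4))/100000 = -13/1200000 rad
Load 2 — triangular load w₀=-9 kN/m (0→w₀ over full span):
  θ_2 = -w₀(7L⁴-30L²x²+15x⁴)/(360LEI) = -(-9)·(7·6⁴-30·6²·4²+15·4⁴)/(360·6·100000) = -91/500000 rad
Superposition: θ = Σ θ_i = -1157/6000000 rad ≈ -0.000193 rad

θ(4) = -1157/6000000 rad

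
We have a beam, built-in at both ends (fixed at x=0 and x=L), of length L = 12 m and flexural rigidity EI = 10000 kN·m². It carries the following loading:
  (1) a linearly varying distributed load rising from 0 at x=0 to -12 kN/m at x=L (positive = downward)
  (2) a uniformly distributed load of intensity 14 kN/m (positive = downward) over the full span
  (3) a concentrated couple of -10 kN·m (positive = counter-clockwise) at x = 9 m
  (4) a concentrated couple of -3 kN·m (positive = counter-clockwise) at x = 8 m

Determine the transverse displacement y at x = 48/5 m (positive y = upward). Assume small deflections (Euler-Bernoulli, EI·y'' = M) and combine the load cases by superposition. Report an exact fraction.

Load 1 — triangular load w₀=-12 kN/m (0→w₀ over full span):
  y_1 = -w₀x²(L-x)²(x+2L)/(120LEI) = -(-12)·(48/5)²·(12-(48/5))²·((48/5)+2·12)/(120·12·10000) = 145152/9765625 m
Load 2 — uniform load w=14 kN/m over full span:
  y_2 = -wx²(L-x)²/(24EI) = -14·(48/5)²·(12-(48/5))²/(24·10000) = -12096/390625 m
Load 3 — applied couple M₀=-10 kN·m at a=9 m (b=L-a=3):
  y_3 = (R_Ax³/6 - M_Ax²/2 - M₀(x-a)²/2)/EI  [x>a] with R_A=-15/16, M_A=-25/8 = ((-15/16)·(48/5)³/6 - (-25/8)·(48/5)²/2 - (-10)·((48/5)-9)²/2)/10000 = 189/250000 m
Load 4 — applied couple M₀=-3 kN·m at a=8 m (b=L-a=4):
  y_4 = (R_Ax³/6 - M_Ax²/2 - M₀(x-a)²/2)/EI  [x>a] with R_A=-1/3, M_A=-1 = ((-1/3)·(48/5)³/6 - (-1)·(48/5)²/2 - (-3)·((48/5)-8)²/2)/10000 = 6/78125 m
Superposition: y = Σ y_i = -2385843/156250000 m ≈ -0.015269 m

y(48/5) = -2385843/156250000 m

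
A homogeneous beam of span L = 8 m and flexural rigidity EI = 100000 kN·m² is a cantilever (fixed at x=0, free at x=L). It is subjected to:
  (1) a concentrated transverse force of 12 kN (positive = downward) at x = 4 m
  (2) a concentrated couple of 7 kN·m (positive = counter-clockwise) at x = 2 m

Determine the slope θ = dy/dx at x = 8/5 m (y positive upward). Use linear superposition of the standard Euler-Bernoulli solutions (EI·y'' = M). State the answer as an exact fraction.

θ(8/5) = -157/312500 rad

Load 1 — point force P=12 kN at a=4 m (b=L-a=4):
  θ_1 = -Px(2a-x)/(2EI)  [x≤a] = -12·(8/5)·(2·4-(8/5))/(2·100000) = -48/78125 rad
Load 2 — applied couple M₀=7 kN·m at a=2 m (b=L-a=6):
  θ_2 = M₀x/EI  [x≤a] = 7·(8/5)/100000 = 7/62500 rad
Superposition: θ = Σ θ_i = -157/312500 rad ≈ -0.000502 rad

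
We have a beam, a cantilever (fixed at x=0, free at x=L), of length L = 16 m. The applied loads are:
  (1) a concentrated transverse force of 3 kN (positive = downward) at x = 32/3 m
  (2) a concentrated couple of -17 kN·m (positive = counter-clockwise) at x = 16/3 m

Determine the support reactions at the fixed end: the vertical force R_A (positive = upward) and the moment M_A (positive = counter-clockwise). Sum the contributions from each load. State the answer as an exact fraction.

R_A = 3 kN, M_A = 49 kN·m

Load 1 — point force P=3 kN at a=32/3 m (b=L-a=16/3):
  R_A = P = 3 kN
  M_A = Pa = 3·(32/3) = 32 kN·m
Load 2 — applied couple M₀=-17 kN·m at a=16/3 m (b=L-a=32/3):
  R_A = 0 kN
  M_A = -M₀ = -(-17) = 17 kN·m
Superposition: R_A = 3 kN, M_A = 49 kN·m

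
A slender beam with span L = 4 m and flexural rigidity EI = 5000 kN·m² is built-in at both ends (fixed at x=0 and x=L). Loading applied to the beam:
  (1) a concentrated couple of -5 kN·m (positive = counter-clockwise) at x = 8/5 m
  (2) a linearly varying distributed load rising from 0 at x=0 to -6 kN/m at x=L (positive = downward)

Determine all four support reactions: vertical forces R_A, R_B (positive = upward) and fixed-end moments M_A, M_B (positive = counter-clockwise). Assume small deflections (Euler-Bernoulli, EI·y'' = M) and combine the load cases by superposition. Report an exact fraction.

Load 1 — applied couple M₀=-5 kN·m at a=8/5 m (b=L-a=12/5):
  R_A = 6M₀ab/L³ = 6·(-5)·(8/5)·(12/5)/4³ = -9/5 kN
  M_A = M₀b(2a-b)/L² = (-5)·(12/5)·(2·(8/5)-(12/5))/4² = -3/5 kN·m
  R_B = -6M₀ab/L³ = -6·(-5)·(8/5)·(12/5)/4³ = 9/5 kN
  M_B = M₀a(2b-a)/L² = (-5)·(8/5)·(2·(12/5)-(8/5))/4² = -8/5 kN·m
Load 2 — triangular load w₀=-6 kN/m (0→w₀ over full span):
  R_A = 3w₀L/20 = 3·(-6)·4/20 = -18/5 kN
  M_A = w₀L²/30 = (-6)·4²/30 = -16/5 kN·m
  R_B = 7w₀L/20 = 7·(-6)·4/20 = -42/5 kN
  M_B = -w₀L²/20 = -(-6)·4²/20 = 24/5 kN·m
Superposition: R_A = -27/5 kN, M_A = -19/5 kN·m, R_B = -33/5 kN, M_B = 16/5 kN·m

R_A = -27/5 kN, M_A = -19/5 kN·m, R_B = -33/5 kN, M_B = 16/5 kN·m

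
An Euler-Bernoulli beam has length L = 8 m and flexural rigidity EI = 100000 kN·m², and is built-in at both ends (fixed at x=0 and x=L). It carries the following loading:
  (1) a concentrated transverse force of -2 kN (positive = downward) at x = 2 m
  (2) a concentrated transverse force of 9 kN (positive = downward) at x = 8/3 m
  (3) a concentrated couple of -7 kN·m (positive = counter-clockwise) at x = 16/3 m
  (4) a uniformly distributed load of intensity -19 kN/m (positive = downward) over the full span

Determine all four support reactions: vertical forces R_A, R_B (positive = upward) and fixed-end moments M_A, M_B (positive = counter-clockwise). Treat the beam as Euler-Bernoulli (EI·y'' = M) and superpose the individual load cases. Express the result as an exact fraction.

R_A = -1155/16 kN, M_A = -381/4 kN·m, R_B = -1165/16 kN, M_B = 387/4 kN·m

Load 1 — point force P=-2 kN at a=2 m (b=L-a=6):
  R_A = Pb²(3a+b)/L³ = (-2)·6²·(3·2+6)/8³ = -27/16 kN
  M_A = Pab²/L² = (-2)·2·6²/8² = -9/4 kN·m
  R_B = Pa²(a+3b)/L³ = (-2)·2²·(2+3·6)/8³ = -5/16 kN
  M_B = -Pa²b/L² = -(-2)·2²·6/8² = 3/4 kN·m
Load 2 — point force P=9 kN at a=8/3 m (b=L-a=16/3):
  R_A = Pb²(3a+b)/L³ = 9·(16/3)²·(3·(8/3)+(16/3))/8³ = 20/3 kN
  M_A = Pab²/L² = 9·(8/3)·(16/3)²/8² = 32/3 kN·m
  R_B = Pa²(a+3b)/L³ = 9·(8/3)²·((8/3)+3·(16/3))/8³ = 7/3 kN
  M_B = -Pa²b/L² = -9·(8/3)²·(16/3)/8² = -16/3 kN·m
Load 3 — applied couple M₀=-7 kN·m at a=16/3 m (b=L-a=8/3):
  R_A = 6M₀ab/L³ = 6·(-7)·(16/3)·(8/3)/8³ = -7/6 kN
  M_A = M₀b(2a-b)/L² = (-7)·(8/3)·(2·(16/3)-(8/3))/8² = -7/3 kN·m
  R_B = -6M₀ab/L³ = -6·(-7)·(16/3)·(8/3)/8³ = 7/6 kN
  M_B = M₀a(2b-a)/L² = (-7)·(16/3)·(2·(8/3)-(16/3))/8² = 0 kN·m
Load 4 — uniform load w=-19 kN/m over full span:
  R_A = wL/2 = (-19)·8/2 = -76 kN
  M_A = wL²/12 = (-19)·8²/12 = -304/3 kN·m
  R_B = wL/2 = (-19)·8/2 = -76 kN
  M_B = -wL²/12 = -(-19)·8²/12 = 304/3 kN·m
Superposition: R_A = -1155/16 kN, M_A = -381/4 kN·m, R_B = -1165/16 kN, M_B = 387/4 kN·m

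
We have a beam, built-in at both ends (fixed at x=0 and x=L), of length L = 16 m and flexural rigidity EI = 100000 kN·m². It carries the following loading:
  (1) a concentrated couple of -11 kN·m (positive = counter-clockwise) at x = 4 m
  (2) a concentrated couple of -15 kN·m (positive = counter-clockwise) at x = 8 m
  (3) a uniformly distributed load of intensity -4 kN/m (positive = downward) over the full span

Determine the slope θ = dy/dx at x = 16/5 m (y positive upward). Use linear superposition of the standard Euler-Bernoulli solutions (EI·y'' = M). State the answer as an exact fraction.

θ(16/5) = 979/781250 rad

Load 1 — applied couple M₀=-11 kN·m at a=4 m (b=L-a=12):
  θ_1 = (R_Ax²/2 - M_Ax)/EI  [x≤a] with R_A=-99/128, M_A=33/16 = ((-99/128)·(16/5)²/2 - (33/16)·(16/5))/100000 = -33/312500 rad
Load 2 — applied couple M₀=-15 kN·m at a=8 m (b=L-a=8):
  θ_2 = (R_Ax²/2 - M_Ax)/EI  [x≤a] with R_A=-45/32, M_A=-15/4 = ((-45/32)·(16/5)²/2 - (-15/4)·(16/5))/100000 = 3/62500 rad
Load 3 — uniform load w=-4 kN/m over full span:
  θ_3 = -wx(L-x)(L-2x)/(12EI) = -(-4)·(16/5)·(16-(16/5))·(16-2·(16/5))/(12·100000) = 512/390625 rad
Superposition: θ = Σ θ_i = 979/781250 rad ≈ 0.001253 rad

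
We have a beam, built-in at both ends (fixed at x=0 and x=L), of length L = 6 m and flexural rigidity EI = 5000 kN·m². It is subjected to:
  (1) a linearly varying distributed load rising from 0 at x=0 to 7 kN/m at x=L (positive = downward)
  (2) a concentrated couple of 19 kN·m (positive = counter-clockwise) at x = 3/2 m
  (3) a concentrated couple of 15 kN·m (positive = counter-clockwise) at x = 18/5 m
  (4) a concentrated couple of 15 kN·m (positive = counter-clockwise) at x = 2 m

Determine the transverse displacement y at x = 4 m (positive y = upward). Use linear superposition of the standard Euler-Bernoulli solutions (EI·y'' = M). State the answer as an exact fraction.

Load 1 — triangular load w₀=7 kN/m (0→w₀ over full span):
  y_1 = -w₀x²(L-x)²(x+2L)/(120LEI) = -7·4²·(6-4)²·(4+2·6)/(120·6·5000) = -56/28125 m
Load 2 — applied couple M₀=19 kN·m at a=3/2 m (b=L-a=9/2):
  y_2 = (R_Ax³/6 - M_Ax²/2 - M₀(x-a)²/2)/EI  [x>a] with R_A=57/16, M_A=-57/16 = ((57/16)·4³/6 - (-57/16)·4²/2 - 19·(4-(3/2))²/2)/5000 = 57/40000 m
Load 3 — applied couple M₀=15 kN·m at a=18/5 m (b=L-a=12/5):
  y_3 = (R_Ax³/6 - M_Ax²/2 - M₀(x-a)²/2)/EI  [x>a] with R_A=18/5, M_A=24/5 = ((18/5)·4³/6 - (24/5)·4²/2 - 15·(4-(18/5))²/2)/5000 = -3/12500 m
Load 4 — applied couple M₀=15 kN·m at a=2 m (b=L-a=4):
  y_4 = (R_Ax³/6 - M_Ax²/2 - M₀(x-a)²/2)/EI  [x>a] with R_A=10/3, M_A=0 = ((10/3)·4³/6 - 0·4²/2 - 15·(4-2)²/2)/5000 = 1/900 m
Superposition: y = Σ y_i = 61/200000 m ≈ 0.000305 m

y(4) = 61/200000 m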